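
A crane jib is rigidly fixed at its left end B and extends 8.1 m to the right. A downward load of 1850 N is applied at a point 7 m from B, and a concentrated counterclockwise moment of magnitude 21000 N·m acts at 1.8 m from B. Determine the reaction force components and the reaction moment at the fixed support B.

ΣF_x = 0: B_x = 0.
ΣF_y = 0: B_y − 1850 = 0 → B_y = 1850 N.
ΣM about B: M_B − 1850·7 + 21000 = 0 → M_B = -8050 N·m.

B_x = 0, B_y = 1850 N, M_B = -8050 N·m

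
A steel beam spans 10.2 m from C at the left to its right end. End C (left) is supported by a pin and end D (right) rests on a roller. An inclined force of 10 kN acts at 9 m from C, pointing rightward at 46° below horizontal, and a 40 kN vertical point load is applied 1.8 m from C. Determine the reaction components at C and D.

ΣM about C: D_y·10.2 − 10·sin46°·9 − 40·1.8 = 0 → D_y = 136.741/10.2 = 13.406 ≈ 13.41 kN.
ΣF_y = 0: C_y + 13.406 − 10·sin46° − 40 = 0 → C_y = 33.79 kN.
ΣF_x = 0: C_x + 10·cos46° = 0 → C_x = -6.947 kN.

C_x = -6.947 kN, C_y = 33.79 kN, D_y = 13.41 kN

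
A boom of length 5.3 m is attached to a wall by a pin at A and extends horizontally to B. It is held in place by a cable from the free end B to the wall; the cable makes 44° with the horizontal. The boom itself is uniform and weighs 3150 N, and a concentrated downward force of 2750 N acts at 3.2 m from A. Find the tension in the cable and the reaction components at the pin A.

ΣM about A: T·sin44°·5.3 − 3150·2.65 − 2750·3.2 = 0 → T = 17147.5/(5.3·0.694658) = 4657.51 ≈ 4658 N.
ΣF_x = 0: A_x − T·cos44° = 0 → A_x = 4657.51 × 0.71934 = 3350 N.
ΣF_y = 0: A_y + T·sin44° − 3150 − 2750 = 0 → A_y = 5900 − 4657.51 × 0.694658 = 2665 N.

T = 4658 N, A_x = 3350 N, A_y = 2665 N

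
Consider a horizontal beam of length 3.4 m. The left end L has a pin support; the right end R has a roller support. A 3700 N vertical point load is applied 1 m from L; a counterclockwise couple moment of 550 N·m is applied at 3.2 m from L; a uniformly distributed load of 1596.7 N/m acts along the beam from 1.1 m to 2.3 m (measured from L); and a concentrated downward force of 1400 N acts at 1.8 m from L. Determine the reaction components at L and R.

Resultant of the distributed load: 1596.7 × 1.2 = 1916.04 N at 1.7 m from L.
ΣM about L: R_y·3.4 − 3700·1 + 550 − (1596.7·1.2)·1.7 − 1400·1.8 = 0 → R_y = 8927.268/3.4 = 2625.67 ≈ 2626 N.
ΣF_y = 0: L_y + 2625.67 − 3700 − 1596.7·1.2 − 1400 = 0 → L_y = 4390 N.
ΣF_x = 0: no horizontal applied forces, so L_x = 0.

L_x = 0, L_y = 4390 N, R_y = 2626 N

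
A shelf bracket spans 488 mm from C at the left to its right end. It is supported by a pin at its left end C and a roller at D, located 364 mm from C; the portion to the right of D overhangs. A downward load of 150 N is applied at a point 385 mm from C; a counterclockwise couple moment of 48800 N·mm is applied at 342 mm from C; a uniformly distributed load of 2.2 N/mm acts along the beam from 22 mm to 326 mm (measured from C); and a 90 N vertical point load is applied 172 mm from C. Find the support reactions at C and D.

Resultant of the distributed load: 2.2 × 304 = 668.8 N at 174 mm from C.
Taking moments about C: D_y·364 − 150·385 + 48800 − (2.2·304)·174 − 90·172 = 0 → D_y = 140801.2/364 = 386.816 ≈ 386.8 N.
ΣF_y = 0: C_y + 386.816 − 150 − 2.2·304 − 90 = 0 → C_y = 522.0 N.
ΣF_x = 0: no horizontal applied forces, so C_x = 0.

C_x = 0, C_y = 522.0 N, D_y = 386.8 N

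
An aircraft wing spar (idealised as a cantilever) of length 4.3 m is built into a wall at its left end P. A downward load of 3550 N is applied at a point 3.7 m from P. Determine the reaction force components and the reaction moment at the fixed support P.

P_x = 0, P_y = 3550 N, M_P = 13140 N·m

ΣF_x = 0: P_x = 0.
ΣF_y = 0: P_y − 3550 = 0 → P_y = 3550 N.
ΣM about P: M_P − 3550·3.7 = 0 → M_P = 13140 N·m.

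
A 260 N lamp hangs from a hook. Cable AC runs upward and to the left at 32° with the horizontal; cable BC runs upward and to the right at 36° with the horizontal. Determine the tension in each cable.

T_AC = 226.9 N, T_BC = 237.8 N

ΣF_x = 0: −T_AC·cos32° + T_BC·cos36° = 0 → T_BC = 1.04825·T_AC.
ΣF_y = 0: T_AC·sin32° + T_BC·sin36° = 260.
Substitute: T_AC·(0.529919 + 1.04825·0.587785) = 260 → T_AC = 226.863 ≈ 226.9 N.
Then T_BC = 1.04825 × 226.863 = 237.8 N.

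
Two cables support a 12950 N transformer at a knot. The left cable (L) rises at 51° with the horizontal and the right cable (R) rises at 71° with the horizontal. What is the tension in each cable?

T_L = 4972 N, T_R = 9610 N

ΣF_x = 0: −T_L·cos51° + T_R·cos71° = 0 → T_R = 1.93299·T_L.
ΣF_y = 0: T_L·sin51° + T_R·sin71° = 12950.
Substitute: T_L·(0.777146 + 1.93299·0.945519) = 12950 → T_L = 4971.54 ≈ 4972 N.
Then T_R = 1.93299 × 4971.54 = 9610 N.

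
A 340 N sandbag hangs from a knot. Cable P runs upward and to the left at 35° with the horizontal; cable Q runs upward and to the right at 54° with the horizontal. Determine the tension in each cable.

ΣF_x = 0: −T_P·cos35° + T_Q·cos54° = 0 → T_Q = 1.39362·T_P.
ΣF_y = 0: T_P·sin35° + T_Q·sin54° = 340.
Substitute: T_P·(0.573576 + 1.39362·0.809017) = 340 → T_P = 199.878 ≈ 199.9 N.
Then T_Q = 1.39362 × 199.878 = 278.6 N.

T_P = 199.9 N, T_Q = 278.6 N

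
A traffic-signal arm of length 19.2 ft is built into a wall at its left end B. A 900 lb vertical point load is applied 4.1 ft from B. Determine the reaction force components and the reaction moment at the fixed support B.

B_x = 0, B_y = 900.0 lb, M_B = 3690 lb·ft

ΣF_x = 0: B_x = 0.
ΣF_y = 0: B_y − 900 = 0 → B_y = 900.0 lb.
ΣM about B: M_B − 900·4.1 = 0 → M_B = 3690 lb·ft.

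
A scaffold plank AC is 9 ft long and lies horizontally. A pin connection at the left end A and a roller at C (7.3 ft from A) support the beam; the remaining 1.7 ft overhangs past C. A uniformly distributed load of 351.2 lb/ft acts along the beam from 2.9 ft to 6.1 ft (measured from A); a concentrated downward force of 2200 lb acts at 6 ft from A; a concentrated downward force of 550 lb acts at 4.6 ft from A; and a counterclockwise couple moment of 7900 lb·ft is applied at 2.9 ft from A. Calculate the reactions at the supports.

A_x = 0, A_y = 2108 lb, C_y = 1765 lb

Resultant of the distributed load: 351.2 × 3.2 = 1123.84 lb at 4.5 ft from A.
Moments about A: C_y·7.3 − (351.2·3.2)·4.5 − 2200·6 − 550·4.6 + 7900 = 0 → C_y = 12887.28/7.3 = 1765.38 ≈ 1765 lb.
ΣF_y = 0: A_y + 1765.38 − 351.2·3.2 − 2200 − 550 = 0 → A_y = 2108 lb.
ΣF_x = 0: no horizontal applied forces, so A_x = 0.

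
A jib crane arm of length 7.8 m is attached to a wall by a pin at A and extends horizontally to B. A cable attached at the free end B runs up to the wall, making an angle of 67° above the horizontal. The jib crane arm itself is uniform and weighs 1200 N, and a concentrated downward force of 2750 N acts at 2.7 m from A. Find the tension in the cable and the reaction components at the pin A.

ΣM about A: T·sin67°·7.8 − 1200·3.9 − 2750·2.7 = 0 → T = 12105/(7.8·0.920505) = 1685.95 ≈ 1686 N.
ΣF_x = 0: A_x − T·cos67° = 0 → A_x = 1685.95 × 0.390731 = 658.8 N.
ΣF_y = 0: A_y + T·sin67° − 1200 − 2750 = 0 → A_y = 3950 − 1685.95 × 0.920505 = 2398 N.

T = 1686 N, A_x = 658.8 N, A_y = 2398 N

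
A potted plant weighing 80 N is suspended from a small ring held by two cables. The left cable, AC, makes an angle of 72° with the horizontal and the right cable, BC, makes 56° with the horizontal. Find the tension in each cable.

T_AC = 56.77 N, T_BC = 31.37 N

ΣF_x = 0: −T_AC·cos72° + T_BC·cos56° = 0 → T_BC = 0.552613·T_AC.
ΣF_y = 0: T_AC·sin72° + T_BC·sin56° = 80.
Substitute: T_AC·(0.951057 + 0.552613·0.829038) = 80 → T_AC = 56.77 N.
Then T_BC = 0.552613 × 56.77 = 31.37 N.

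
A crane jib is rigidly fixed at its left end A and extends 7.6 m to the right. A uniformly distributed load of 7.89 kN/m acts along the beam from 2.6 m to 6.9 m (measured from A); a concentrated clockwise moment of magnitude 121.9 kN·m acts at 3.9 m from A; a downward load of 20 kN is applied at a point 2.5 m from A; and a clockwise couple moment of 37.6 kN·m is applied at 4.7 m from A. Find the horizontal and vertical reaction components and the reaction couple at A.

A_x = 0, A_y = 53.93 kN, M_A = 370.7 kN·m

Resultant of the distributed load: 7.89 × 4.3 = 33.927 kN at 4.75 m from A.
ΣF_x = 0: A_x = 0.
ΣF_y = 0: A_y − 7.89·4.3 − 20 = 0 → A_y = 53.93 kN.
ΣM about A: M_A − (7.89·4.3)·4.75 − 121.9 − 20·2.5 − 37.6 = 0 → M_A = 370.7 kN·m.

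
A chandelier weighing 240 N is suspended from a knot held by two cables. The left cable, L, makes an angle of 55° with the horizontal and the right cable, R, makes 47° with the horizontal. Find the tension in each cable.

ΣF_x = 0: −T_L·cos55° + T_R·cos47° = 0 → T_R = 0.841023·T_L.
ΣF_y = 0: T_L·sin55° + T_R·sin47° = 240.
Substitute: T_L·(0.819152 + 0.841023·0.731354) = 240 → T_L = 167.336 ≈ 167.3 N.
Then T_R = 0.841023 × 167.336 = 140.7 N.

T_L = 167.3 N, T_R = 140.7 N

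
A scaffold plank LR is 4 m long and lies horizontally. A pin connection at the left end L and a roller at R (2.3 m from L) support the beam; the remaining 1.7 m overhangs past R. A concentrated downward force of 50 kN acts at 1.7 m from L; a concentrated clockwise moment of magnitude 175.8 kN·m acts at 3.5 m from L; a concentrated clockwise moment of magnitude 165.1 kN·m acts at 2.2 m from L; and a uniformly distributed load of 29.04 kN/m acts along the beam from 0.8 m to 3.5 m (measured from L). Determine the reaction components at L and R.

L_x = 0, L_y = -130.1 kN, R_y = 258.5 kN

Resultant of the distributed load: 29.04 × 2.7 = 78.408 kN at 2.15 m from L.
ΣM about L: R_y·2.3 − 50·1.7 − 175.8 − 165.1 − (29.04·2.7)·2.15 = 0 → R_y = 594.4772/2.3 = 258.468 ≈ 258.5 kN.
ΣF_y = 0: L_y + 258.468 − 50 − 29.04·2.7 = 0 → L_y = -130.1 kN.
ΣF_x = 0: no horizontal applied forces, so L_x = 0.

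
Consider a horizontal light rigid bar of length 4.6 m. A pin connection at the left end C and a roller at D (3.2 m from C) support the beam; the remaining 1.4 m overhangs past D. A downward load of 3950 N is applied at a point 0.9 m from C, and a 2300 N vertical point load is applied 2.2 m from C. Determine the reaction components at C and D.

C_x = 0, C_y = 3558 N, D_y = 2692 N

ΣM about C: D_y·3.2 − 3950·0.9 − 2300·2.2 = 0 → D_y = 8615/3.2 = 2692.19 ≈ 2692 N.
ΣF_y = 0: C_y + 2692.19 − 3950 − 2300 = 0 → C_y = 3558 N.
ΣF_x = 0: no horizontal applied forces, so C_x = 0.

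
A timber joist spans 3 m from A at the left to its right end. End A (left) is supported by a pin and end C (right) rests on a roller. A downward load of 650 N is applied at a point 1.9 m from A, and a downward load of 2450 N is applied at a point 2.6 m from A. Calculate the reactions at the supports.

ΣM about A: C_y·3 − 650·1.9 − 2450·2.6 = 0 → C_y = 7605/3 = 2535 N.
ΣF_y = 0: A_y + 2535 − 650 − 2450 = 0 → A_y = 565.0 N.
ΣF_x = 0: no horizontal applied forces, so A_x = 0.

A_x = 0, A_y = 565.0 N, C_y = 2535 N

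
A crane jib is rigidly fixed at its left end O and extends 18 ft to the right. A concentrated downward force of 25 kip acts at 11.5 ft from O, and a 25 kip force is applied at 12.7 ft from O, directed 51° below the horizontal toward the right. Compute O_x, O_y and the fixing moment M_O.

O_x = -15.73 kip, O_y = 44.43 kip, M_O = 534.2 kip·ft

ΣF_x = 0: O_x + 25·cos51° = 0 → O_x = -15.73 kip.
ΣF_y = 0: O_y − 25 − 25·sin51° = 0 → O_y = 44.43 kip.
ΣM about O: M_O − 25·11.5 − 25·sin51°·12.7 = 0 → M_O = 534.2 kip·ft.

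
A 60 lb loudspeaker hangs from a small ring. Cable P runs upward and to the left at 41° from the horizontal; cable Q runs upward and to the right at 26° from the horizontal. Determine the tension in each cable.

ΣF_x = 0: −T_P·cos41° + T_Q·cos26° = 0 → T_Q = 0.839691·T_P.
ΣF_y = 0: T_P·sin41° + T_Q·sin26° = 60.
Substitute: T_P·(0.656059 + 0.839691·0.438371) = 60 → T_P = 58.5849 ≈ 58.58 lb.
Then T_Q = 0.839691 × 58.5849 = 49.19 lb.

T_P = 58.58 lb, T_Q = 49.19 lb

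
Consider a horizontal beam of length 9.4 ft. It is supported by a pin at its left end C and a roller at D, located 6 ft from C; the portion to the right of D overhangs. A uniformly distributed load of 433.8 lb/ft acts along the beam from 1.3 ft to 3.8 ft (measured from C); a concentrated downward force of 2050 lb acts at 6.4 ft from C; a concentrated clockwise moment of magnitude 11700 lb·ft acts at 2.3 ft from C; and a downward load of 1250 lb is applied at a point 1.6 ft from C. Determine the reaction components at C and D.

C_x = 0, C_y = -546.4 lb, D_y = 4931 lb

Resultant of the distributed load: 433.8 × 2.5 = 1084.5 lb at 2.55 ft from C.
Taking moments about C: D_y·6 − (433.8·2.5)·2.55 − 2050·6.4 − 11700 − 1250·1.6 = 0 → D_y = 29585.475/6 = 4930.91 ≈ 4931 lb.
ΣF_y = 0: C_y + 4930.91 − 433.8·2.5 − 2050 − 1250 = 0 → C_y = -546.4 lb.
ΣF_x = 0: no horizontal applied forces, so C_x = 0.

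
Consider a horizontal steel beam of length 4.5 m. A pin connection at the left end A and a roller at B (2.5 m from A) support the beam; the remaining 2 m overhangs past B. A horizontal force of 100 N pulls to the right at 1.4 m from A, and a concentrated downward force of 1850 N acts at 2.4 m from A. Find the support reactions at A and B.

A_x = -100.0 N, A_y = 74.00 N, B_y = 1776 N

Moments about A: B_y·2.5 − 1850·2.4 = 0 → B_y = 4440/2.5 = 1776 N.
ΣF_y = 0: A_y + 1776 − 1850 = 0 → A_y = 74.00 N.
ΣF_x = 0: A_x + 100 = 0 → A_x = -100.0 N.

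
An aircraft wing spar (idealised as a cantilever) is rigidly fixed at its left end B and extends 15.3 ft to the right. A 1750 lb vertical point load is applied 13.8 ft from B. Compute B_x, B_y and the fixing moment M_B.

ΣF_x = 0: B_x = 0.
ΣF_y = 0: B_y − 1750 = 0 → B_y = 1750 lb.
ΣM about B: M_B − 1750·13.8 = 0 → M_B = 24150 lb·ft.

B_x = 0, B_y = 1750 lb, M_B = 24150 lb·ft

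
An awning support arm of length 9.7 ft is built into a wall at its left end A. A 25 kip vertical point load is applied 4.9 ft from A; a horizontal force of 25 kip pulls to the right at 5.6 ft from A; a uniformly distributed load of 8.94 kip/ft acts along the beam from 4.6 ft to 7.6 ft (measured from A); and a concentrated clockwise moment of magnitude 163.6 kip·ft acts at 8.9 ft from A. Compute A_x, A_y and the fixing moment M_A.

Resultant of the distributed load: 8.94 × 3 = 26.82 kip at 6.1 ft from A.
ΣF_x = 0: A_x + 25 = 0 → A_x = -25.00 kip.
ΣF_y = 0: A_y − 25 − 8.94·3 = 0 → A_y = 51.82 kip.
ΣM about A: M_A − 25·4.9 − (8.94·3)·6.1 − 163.6 = 0 → M_A = 449.7 kip·ft.

A_x = -25.00 kip, A_y = 51.82 kip, M_A = 449.7 kip·ft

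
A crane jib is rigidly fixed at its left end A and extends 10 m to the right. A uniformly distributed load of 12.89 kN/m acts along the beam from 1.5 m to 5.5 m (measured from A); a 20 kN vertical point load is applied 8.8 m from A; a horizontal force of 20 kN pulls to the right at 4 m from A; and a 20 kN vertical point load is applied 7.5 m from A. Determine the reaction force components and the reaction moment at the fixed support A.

Resultant of the distributed load: 12.89 × 4 = 51.56 kN at 3.5 m from A.
ΣF_x = 0: A_x + 20 = 0 → A_x = -20.00 kN.
ΣF_y = 0: A_y − 12.89·4 − 20 − 20 = 0 → A_y = 91.56 kN.
ΣM about A: M_A − (12.89·4)·3.5 − 20·8.8 − 20·7.5 = 0 → M_A = 506.5 kN·m.

A_x = -20.00 kN, A_y = 91.56 kN, M_A = 506.5 kN·m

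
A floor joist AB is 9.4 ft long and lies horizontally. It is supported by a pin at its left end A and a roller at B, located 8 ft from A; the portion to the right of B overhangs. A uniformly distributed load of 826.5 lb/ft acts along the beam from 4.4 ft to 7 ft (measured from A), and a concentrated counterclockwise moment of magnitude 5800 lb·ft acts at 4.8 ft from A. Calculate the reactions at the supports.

A_x = 0, A_y = 1343 lb, B_y = 806.1 lb

Resultant of the distributed load: 826.5 × 2.6 = 2148.9 lb at 5.7 ft from A.
Moments about A: B_y·8 − (826.5·2.6)·5.7 + 5800 = 0 → B_y = 6448.73/8 = 806.091 ≈ 806.1 lb.
ΣF_y = 0: A_y + 806.091 − 826.5·2.6 = 0 → A_y = 1343 lb.
ΣF_x = 0: no horizontal applied forces, so A_x = 0.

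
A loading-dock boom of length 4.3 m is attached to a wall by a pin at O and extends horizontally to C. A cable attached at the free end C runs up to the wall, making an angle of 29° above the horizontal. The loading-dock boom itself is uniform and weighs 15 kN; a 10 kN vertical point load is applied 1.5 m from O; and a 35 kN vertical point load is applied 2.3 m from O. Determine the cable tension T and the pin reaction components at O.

T = 61.28 kN, O_x = 53.60 kN, O_y = 30.29 kN

ΣM about O: T·sin29°·4.3 − 15·2.15 − 10·1.5 − 35·2.3 = 0 → T = 127.75/(4.3·0.48481) = 61.2803 ≈ 61.28 kN.
ΣF_x = 0: O_x − T·cos29° = 0 → O_x = 61.2803 × 0.87462 = 53.60 kN.
ΣF_y = 0: O_y + T·sin29° − 15 − 10 − 35 = 0 → O_y = 60 − 61.2803 × 0.48481 = 30.29 kN.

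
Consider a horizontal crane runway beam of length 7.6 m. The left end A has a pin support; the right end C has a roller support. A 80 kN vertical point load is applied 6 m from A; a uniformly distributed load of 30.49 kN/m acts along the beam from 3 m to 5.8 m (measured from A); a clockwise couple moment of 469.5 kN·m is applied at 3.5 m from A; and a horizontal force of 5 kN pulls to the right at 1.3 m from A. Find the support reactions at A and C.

A_x = -5.000 kN, A_y = -8.988 kN, C_y = 174.4 kN

Resultant of the distributed load: 30.49 × 2.8 = 85.372 kN at 4.4 m from A.
Taking moments about A: C_y·7.6 − 80·6 − (30.49·2.8)·4.4 − 469.5 = 0 → C_y = 1325.1368/7.6 = 174.36 ≈ 174.4 kN.
ΣF_y = 0: A_y + 174.36 − 80 − 30.49·2.8 = 0 → A_y = -8.988 kN.
ΣF_x = 0: A_x + 5 = 0 → A_x = -5.000 kN.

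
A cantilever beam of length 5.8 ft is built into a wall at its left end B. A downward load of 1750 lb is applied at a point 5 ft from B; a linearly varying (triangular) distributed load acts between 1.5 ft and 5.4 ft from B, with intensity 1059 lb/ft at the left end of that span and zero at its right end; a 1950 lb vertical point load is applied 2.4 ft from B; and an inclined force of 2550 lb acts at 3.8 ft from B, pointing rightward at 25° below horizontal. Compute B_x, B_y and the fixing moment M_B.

B_x = -2311 lb, B_y = 6843 lb, M_B = 23310 lb·ft

Resultant of the triangular load: ½ × 1059 × 3.9 = 2065.05 lb, acting at 2.8 ft from B (one-third of the span from the peak).
ΣF_x = 0: B_x + 2550·cos25° = 0 → B_x = -2311 lb.
ΣF_y = 0: B_y − 1750 − ½·1059·3.9 − 1950 − 2550·sin25° = 0 → B_y = 6843 lb.
ΣM about B: M_B − 1750·5 − (½·1059·3.9)·2.8 − 1950·2.4 − 2550·sin25°·3.8 = 0 → M_B = 23310 lb·ft.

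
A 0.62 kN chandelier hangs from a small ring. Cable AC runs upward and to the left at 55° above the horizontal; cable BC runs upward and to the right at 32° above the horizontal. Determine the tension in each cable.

ΣF_x = 0: −T_AC·cos55° + T_BC·cos32° = 0 → T_BC = 0.676349·T_AC.
ΣF_y = 0: T_AC·sin55° + T_BC·sin32° = 0.62.
Substitute: T_AC·(0.819152 + 0.676349·0.529919) = 0.62 → T_AC = 0.526511 ≈ 0.5265 kN.
Then T_BC = 0.676349 × 0.526511 = 0.3561 kN.

T_AC = 0.5265 kN, T_BC = 0.3561 kN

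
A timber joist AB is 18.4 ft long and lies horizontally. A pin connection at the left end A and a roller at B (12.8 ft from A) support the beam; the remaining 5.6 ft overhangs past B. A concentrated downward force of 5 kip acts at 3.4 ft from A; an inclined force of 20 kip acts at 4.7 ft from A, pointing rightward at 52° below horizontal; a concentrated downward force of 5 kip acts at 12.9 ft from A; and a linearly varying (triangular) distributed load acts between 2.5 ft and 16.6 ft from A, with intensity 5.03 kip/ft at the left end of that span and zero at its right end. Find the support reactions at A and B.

Resultant of the triangular load: ½ × 5.03 × 14.1 = 35.4615 kip, acting at 7.2 ft from A (one-third of the span from the peak).
Moments about A: B_y·12.8 − 5·3.4 − 20·sin52°·4.7 − 5·12.9 − (½·5.03·14.1)·7.2 = 0 → B_y = 410.896/12.8 = 32.1013 ≈ 32.10 kip.
ΣF_y = 0: A_y + 32.1013 − 5 − 20·sin52° − 5 − ½·5.03·14.1 = 0 → A_y = 29.12 kip.
ΣF_x = 0: A_x + 20·cos52° = 0 → A_x = -12.31 kip.

A_x = -12.31 kip, A_y = 29.12 kip, B_y = 32.10 kip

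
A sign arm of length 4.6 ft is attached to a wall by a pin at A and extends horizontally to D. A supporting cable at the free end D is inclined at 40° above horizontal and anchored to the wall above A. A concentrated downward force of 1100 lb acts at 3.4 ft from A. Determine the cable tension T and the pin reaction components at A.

T = 1265 lb, A_x = 968.9 lb, A_y = 287.0 lb

ΣM about A: T·sin40°·4.6 − 1100·3.4 = 0 → T = 3740/(4.6·0.642788) = 1264.87 ≈ 1265 lb.
ΣF_x = 0: A_x − T·cos40° = 0 → A_x = 1264.87 × 0.766044 = 968.9 lb.
ΣF_y = 0: A_y + T·sin40° − 1100 = 0 → A_y = 1100 − 1264.87 × 0.642788 = 287.0 lb.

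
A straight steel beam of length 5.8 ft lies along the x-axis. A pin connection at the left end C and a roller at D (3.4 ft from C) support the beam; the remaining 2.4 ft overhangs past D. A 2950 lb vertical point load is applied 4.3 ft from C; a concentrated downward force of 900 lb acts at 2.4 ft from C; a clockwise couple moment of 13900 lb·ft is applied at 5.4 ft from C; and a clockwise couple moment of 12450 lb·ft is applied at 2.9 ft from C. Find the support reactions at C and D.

Taking moments about C: D_y·3.4 − 2950·4.3 − 900·2.4 − 13900 − 12450 = 0 → D_y = 41195/3.4 = 12116.2 ≈ 12120 lb.
ΣF_y = 0: C_y + 12116.2 − 2950 − 900 = 0 → C_y = -8266 lb.
ΣF_x = 0: no horizontal applied forces, so C_x = 0.

C_x = 0, C_y = -8266 lb, D_y = 12120 lb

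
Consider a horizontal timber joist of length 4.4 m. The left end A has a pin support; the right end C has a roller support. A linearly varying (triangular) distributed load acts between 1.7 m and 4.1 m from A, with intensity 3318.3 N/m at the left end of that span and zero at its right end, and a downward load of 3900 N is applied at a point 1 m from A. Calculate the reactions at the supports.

A_x = 0, A_y = 4733 N, C_y = 3149 N

Resultant of the triangular load: ½ × 3318.3 × 2.4 = 3981.96 N, acting at 2.5 m from A (one-third of the span from the peak).
Taking moments about A: C_y·4.4 − (½·3318.3·2.4)·2.5 − 3900·1 = 0 → C_y = 13854.9/4.4 = 3148.84 ≈ 3149 N.
ΣF_y = 0: A_y + 3148.84 − ½·3318.3·2.4 − 3900 = 0 → A_y = 4733 N.
ΣF_x = 0: no horizontal applied forces, so A_x = 0.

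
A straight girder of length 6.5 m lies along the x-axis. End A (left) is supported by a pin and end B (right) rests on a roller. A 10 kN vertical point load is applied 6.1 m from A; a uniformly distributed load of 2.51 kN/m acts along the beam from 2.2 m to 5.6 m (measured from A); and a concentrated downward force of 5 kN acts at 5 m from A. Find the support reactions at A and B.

Resultant of the distributed load: 2.51 × 3.4 = 8.534 kN at 3.9 m from A.
ΣM about A: B_y·6.5 − 10·6.1 − (2.51·3.4)·3.9 − 5·5 = 0 → B_y = 119.2826/6.5 = 18.3512 ≈ 18.35 kN.
ΣF_y = 0: A_y + 18.3512 − 10 − 2.51·3.4 − 5 = 0 → A_y = 5.183 kN.
ΣF_x = 0: no horizontal applied forces, so A_x = 0.

A_x = 0, A_y = 5.183 kN, B_y = 18.35 kN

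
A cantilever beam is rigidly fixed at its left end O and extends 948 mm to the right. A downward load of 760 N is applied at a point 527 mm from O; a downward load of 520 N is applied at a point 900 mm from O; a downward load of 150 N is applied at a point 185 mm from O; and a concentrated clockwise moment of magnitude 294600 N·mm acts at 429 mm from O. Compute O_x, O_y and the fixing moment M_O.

O_x = 0, O_y = 1430 N, M_O = 1191000 N·mm

ΣF_x = 0: O_x = 0.
ΣF_y = 0: O_y − 760 − 520 − 150 = 0 → O_y = 1430 N.
ΣM about O: M_O − 760·527 − 520·900 − 150·185 − 294600 = 0 → M_O = 1191000 N·mm.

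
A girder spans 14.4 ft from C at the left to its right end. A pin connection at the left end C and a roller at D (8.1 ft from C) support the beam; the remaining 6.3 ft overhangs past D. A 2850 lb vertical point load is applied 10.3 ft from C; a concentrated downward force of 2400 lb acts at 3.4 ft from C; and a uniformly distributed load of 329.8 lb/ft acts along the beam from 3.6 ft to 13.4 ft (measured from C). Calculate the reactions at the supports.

Resultant of the distributed load: 329.8 × 9.8 = 3232.04 lb at 8.5 ft from C.
ΣM about C: D_y·8.1 − 2850·10.3 − 2400·3.4 − (329.8·9.8)·8.5 = 0 → D_y = 64987.34/8.1 = 8023.13 ≈ 8023 lb.
ΣF_y = 0: C_y + 8023.13 − 2850 − 2400 − 329.8·9.8 = 0 → C_y = 458.9 lb.
ΣF_x = 0: no horizontal applied forces, so C_x = 0.

C_x = 0, C_y = 458.9 lb, D_y = 8023 lb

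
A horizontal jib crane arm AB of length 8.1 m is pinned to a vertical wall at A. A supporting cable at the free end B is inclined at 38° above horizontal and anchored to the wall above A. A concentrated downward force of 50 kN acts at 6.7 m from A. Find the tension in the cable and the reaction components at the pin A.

ΣM about A: T·sin38°·8.1 − 50·6.7 = 0 → T = 335/(8.1·0.615661) = 67.1766 ≈ 67.18 kN.
ΣF_x = 0: A_x − T·cos38° = 0 → A_x = 67.1766 × 0.788011 = 52.94 kN.
ΣF_y = 0: A_y + T·sin38° − 50 = 0 → A_y = 50 − 67.1766 × 0.615661 = 8.642 kN.

T = 67.18 kN, A_x = 52.94 kN, A_y = 8.642 kN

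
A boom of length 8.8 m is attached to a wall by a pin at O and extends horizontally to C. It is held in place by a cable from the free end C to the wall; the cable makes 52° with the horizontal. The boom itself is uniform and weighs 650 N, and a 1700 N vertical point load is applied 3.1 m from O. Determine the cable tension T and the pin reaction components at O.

ΣM about O: T·sin52°·8.8 − 650·4.4 − 1700·3.1 = 0 → T = 8130/(8.8·0.788011) = 1172.4 ≈ 1172 N.
ΣF_x = 0: O_x − T·cos52° = 0 → O_x = 1172.4 × 0.615661 = 721.8 N.
ΣF_y = 0: O_y + T·sin52° − 650 − 1700 = 0 → O_y = 2350 − 1172.4 × 0.788011 = 1426 N.

T = 1172 N, O_x = 721.8 N, O_y = 1426 N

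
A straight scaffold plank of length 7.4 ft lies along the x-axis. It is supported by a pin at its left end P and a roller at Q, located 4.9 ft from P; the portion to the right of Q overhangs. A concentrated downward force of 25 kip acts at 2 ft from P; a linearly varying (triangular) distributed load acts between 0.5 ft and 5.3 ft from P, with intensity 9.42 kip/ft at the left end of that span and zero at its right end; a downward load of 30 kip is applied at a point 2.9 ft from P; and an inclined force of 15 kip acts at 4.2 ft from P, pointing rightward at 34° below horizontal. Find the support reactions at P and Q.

P_x = -12.44 kip, P_y = 41.16 kip, Q_y = 44.84 kip

Resultant of the triangular load: ½ × 9.42 × 4.8 = 22.608 kip, acting at 2.1 ft from P (one-third of the span from the peak).
Taking moments about P: Q_y·4.9 − 25·2 − (½·9.42·4.8)·2.1 − 30·2.9 − 15·sin34°·4.2 = 0 → Q_y = 219.706/4.9 = 44.838 ≈ 44.84 kip.
ΣF_y = 0: P_y + 44.838 − 25 − ½·9.42·4.8 − 30 − 15·sin34° = 0 → P_y = 41.16 kip.
ΣF_x = 0: P_x + 15·cos34° = 0 → P_x = -12.44 kip.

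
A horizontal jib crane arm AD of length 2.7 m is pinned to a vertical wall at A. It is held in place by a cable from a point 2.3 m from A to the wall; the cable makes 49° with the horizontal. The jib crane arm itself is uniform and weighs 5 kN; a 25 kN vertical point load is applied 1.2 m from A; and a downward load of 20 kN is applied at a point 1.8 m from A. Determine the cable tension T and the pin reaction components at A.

T = 41.91 kN, A_x = 27.50 kN, A_y = 18.37 kN

ΣM about A: T·sin49°·2.3 − 5·1.35 − 25·1.2 − 20·1.8 = 0 → T = 72.75/(2.3·0.75471) = 41.9107 ≈ 41.91 kN.
ΣF_x = 0: A_x − T·cos49° = 0 → A_x = 41.9107 × 0.656059 = 27.50 kN.
ΣF_y = 0: A_y + T·sin49° − 5 − 25 − 20 = 0 → A_y = 50 − 41.9107 × 0.75471 = 18.37 kN.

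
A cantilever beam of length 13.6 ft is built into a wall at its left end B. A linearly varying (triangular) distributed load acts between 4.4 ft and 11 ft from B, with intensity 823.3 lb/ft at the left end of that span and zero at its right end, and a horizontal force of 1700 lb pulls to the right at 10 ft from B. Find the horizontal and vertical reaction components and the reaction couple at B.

B_x = -1700 lb, B_y = 2717 lb, M_B = 17930 lb·ft

Resultant of the triangular load: ½ × 823.3 × 6.6 = 2716.89 lb, acting at 6.6 ft from B (one-third of the span from the peak).
ΣF_x = 0: B_x + 1700 = 0 → B_x = -1700 lb.
ΣF_y = 0: B_y − ½·823.3·6.6 = 0 → B_y = 2717 lb.
ΣM about B: M_B − (½·823.3·6.6)·6.6 = 0 → M_B = 17930 lb·ft.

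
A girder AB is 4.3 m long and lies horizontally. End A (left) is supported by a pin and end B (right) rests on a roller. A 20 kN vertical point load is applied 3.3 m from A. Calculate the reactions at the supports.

A_x = 0, A_y = 4.651 kN, B_y = 15.35 kN

Taking moments about A: B_y·4.3 − 20·3.3 = 0 → B_y = 66/4.3 = 15.3488 ≈ 15.35 kN.
ΣF_y = 0: A_y + 15.3488 − 20 = 0 → A_y = 4.651 kN.
ΣF_x = 0: no horizontal applied forces, so A_x = 0.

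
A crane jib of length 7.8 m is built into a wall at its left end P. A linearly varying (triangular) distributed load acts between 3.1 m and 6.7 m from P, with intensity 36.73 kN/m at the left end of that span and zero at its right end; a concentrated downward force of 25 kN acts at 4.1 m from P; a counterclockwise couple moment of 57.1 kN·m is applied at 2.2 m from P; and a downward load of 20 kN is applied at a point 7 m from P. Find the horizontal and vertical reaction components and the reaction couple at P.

Resultant of the triangular load: ½ × 36.73 × 3.6 = 66.114 kN, acting at 4.3 m from P (one-third of the span from the peak).
ΣF_x = 0: P_x = 0.
ΣF_y = 0: P_y − ½·36.73·3.6 − 25 − 20 = 0 → P_y = 111.1 kN.
ΣM about P: M_P − (½·36.73·3.6)·4.3 − 25·4.1 + 57.1 − 20·7 = 0 → M_P = 469.7 kN·m.

P_x = 0, P_y = 111.1 kN, M_P = 469.7 kN·m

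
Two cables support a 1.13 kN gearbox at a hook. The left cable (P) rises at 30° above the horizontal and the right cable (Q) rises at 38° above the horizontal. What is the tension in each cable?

T_P = 0.9604 kN, T_Q = 1.055 kN

ΣF_x = 0: −T_P·cos30° + T_Q·cos38° = 0 → T_Q = 1.099·T_P.
ΣF_y = 0: T_P·sin30° + T_Q·sin38° = 1.13.
Substitute: T_P·(0.5 + 1.099·0.615661) = 1.13 → T_P = 0.960385 ≈ 0.9604 kN.
Then T_Q = 1.099 × 0.960385 = 1.055 kN.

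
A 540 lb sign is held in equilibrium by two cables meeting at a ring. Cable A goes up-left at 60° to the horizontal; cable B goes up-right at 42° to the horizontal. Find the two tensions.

T_A = 410.3 lb, T_B = 276.0 lb

ΣF_x = 0: −T_A·cos60° + T_B·cos42° = 0 → T_B = 0.672816·T_A.
ΣF_y = 0: T_A·sin60° + T_B·sin42° = 540.
Substitute: T_A·(0.866025 + 0.672816·0.669131) = 540 → T_A = 410.264 ≈ 410.3 lb.
Then T_B = 0.672816 × 410.264 = 276.0 lb.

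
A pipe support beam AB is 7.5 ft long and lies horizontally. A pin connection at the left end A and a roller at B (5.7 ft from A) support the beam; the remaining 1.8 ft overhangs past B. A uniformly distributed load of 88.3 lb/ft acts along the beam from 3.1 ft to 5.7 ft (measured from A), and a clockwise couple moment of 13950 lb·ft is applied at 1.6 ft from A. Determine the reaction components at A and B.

Resultant of the distributed load: 88.3 × 2.6 = 229.58 lb at 4.4 ft from A.
Moments about A: B_y·5.7 − (88.3·2.6)·4.4 − 13950 = 0 → B_y = 14960.152/5.7 = 2624.59 ≈ 2625 lb.
ΣF_y = 0: A_y + 2624.59 − 88.3·2.6 = 0 → A_y = -2395 lb.
ΣF_x = 0: no horizontal applied forces, so A_x = 0.

A_x = 0, A_y = -2395 lb, B_y = 2625 lb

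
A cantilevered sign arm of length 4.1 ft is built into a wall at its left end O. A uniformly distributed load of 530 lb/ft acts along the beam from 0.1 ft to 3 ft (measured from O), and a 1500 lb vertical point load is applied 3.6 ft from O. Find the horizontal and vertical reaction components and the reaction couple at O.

O_x = 0, O_y = 3037 lb, M_O = 7782 lb·ft

Resultant of the distributed load: 530 × 2.9 = 1537 lb at 1.55 ft from O.
ΣF_x = 0: O_x = 0.
ΣF_y = 0: O_y − 530·2.9 − 1500 = 0 → O_y = 3037 lb.
ΣM about O: M_O − (530·2.9)·1.55 − 1500·3.6 = 0 → M_O = 7782 lb·ft.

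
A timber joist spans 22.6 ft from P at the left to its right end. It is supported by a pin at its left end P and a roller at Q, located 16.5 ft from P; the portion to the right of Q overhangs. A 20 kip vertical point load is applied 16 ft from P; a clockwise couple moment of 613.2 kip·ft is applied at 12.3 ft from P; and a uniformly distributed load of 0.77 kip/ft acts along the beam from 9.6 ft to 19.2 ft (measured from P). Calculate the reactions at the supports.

Resultant of the distributed load: 0.77 × 9.6 = 7.392 kip at 14.4 ft from P.
Moments about P: Q_y·16.5 − 20·16 − 613.2 − (0.77·9.6)·14.4 = 0 → Q_y = 1039.6448/16.5 = 63.0088 ≈ 63.01 kip.
ΣF_y = 0: P_y + 63.0088 − 20 − 0.77·9.6 = 0 → P_y = -35.62 kip.
ΣF_x = 0: no horizontal applied forces, so P_x = 0.

P_x = 0, P_y = -35.62 kip, Q_y = 63.01 kip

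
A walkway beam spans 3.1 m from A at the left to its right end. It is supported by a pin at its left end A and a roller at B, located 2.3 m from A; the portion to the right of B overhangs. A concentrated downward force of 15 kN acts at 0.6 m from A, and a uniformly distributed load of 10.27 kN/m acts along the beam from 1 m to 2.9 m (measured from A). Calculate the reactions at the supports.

A_x = 0, A_y = 14.06 kN, B_y = 20.46 kN

Resultant of the distributed load: 10.27 × 1.9 = 19.513 kN at 1.95 m from A.
Taking moments about A: B_y·2.3 − 15·0.6 − (10.27·1.9)·1.95 = 0 → B_y = 47.05035/2.3 = 20.4567 ≈ 20.46 kN.
ΣF_y = 0: A_y + 20.4567 − 15 − 10.27·1.9 = 0 → A_y = 14.06 kN.
ΣF_x = 0: no horizontal applied forces, so A_x = 0.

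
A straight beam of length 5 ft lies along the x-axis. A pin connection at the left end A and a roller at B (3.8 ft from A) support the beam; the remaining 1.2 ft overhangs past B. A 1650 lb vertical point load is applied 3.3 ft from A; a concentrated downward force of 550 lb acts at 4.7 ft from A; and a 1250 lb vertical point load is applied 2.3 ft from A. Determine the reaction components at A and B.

Taking moments about A: B_y·3.8 − 1650·3.3 − 550·4.7 − 1250·2.3 = 0 → B_y = 10905/3.8 = 2869.74 ≈ 2870 lb.
ΣF_y = 0: A_y + 2869.74 − 1650 − 550 − 1250 = 0 → A_y = 580.3 lb.
ΣF_x = 0: no horizontal applied forces, so A_x = 0.

A_x = 0, A_y = 580.3 lb, B_y = 2870 lb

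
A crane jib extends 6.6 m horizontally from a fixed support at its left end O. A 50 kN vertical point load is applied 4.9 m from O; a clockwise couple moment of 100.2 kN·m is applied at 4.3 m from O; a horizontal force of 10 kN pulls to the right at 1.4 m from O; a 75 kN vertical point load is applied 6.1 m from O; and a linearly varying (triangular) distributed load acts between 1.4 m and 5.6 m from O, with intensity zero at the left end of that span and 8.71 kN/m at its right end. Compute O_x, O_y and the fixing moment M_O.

O_x = -10.00 kN, O_y = 143.3 kN, M_O = 879.5 kN·m

Resultant of the triangular load: ½ × 8.71 × 4.2 = 18.291 kN, acting at 4.2 m from O (one-third of the span from the peak).
ΣF_x = 0: O_x + 10 = 0 → O_x = -10.00 kN.
ΣF_y = 0: O_y − 50 − 75 − ½·8.71·4.2 = 0 → O_y = 143.3 kN.
ΣM about O: M_O − 50·4.9 − 100.2 − 75·6.1 − (½·8.71·4.2)·4.2 = 0 → M_O = 879.5 kN·m.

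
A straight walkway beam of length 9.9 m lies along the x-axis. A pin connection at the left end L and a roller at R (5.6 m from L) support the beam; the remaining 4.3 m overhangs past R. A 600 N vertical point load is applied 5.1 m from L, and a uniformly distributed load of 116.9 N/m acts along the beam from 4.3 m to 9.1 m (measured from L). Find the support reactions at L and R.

Resultant of the distributed load: 116.9 × 4.8 = 561.12 N at 6.7 m from L.
Taking moments about L: R_y·5.6 − 600·5.1 − (116.9·4.8)·6.7 = 0 → R_y = 6819.504/5.6 = 1217.77 ≈ 1218 N.
ΣF_y = 0: L_y + 1217.77 − 600 − 116.9·4.8 = 0 → L_y = -56.65 N.
ΣF_x = 0: no horizontal applied forces, so L_x = 0.

L_x = 0, L_y = -56.65 N, R_y = 1218 N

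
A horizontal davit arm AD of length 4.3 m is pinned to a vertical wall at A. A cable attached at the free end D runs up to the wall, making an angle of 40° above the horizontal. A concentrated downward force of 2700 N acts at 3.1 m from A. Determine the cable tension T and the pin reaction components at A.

T = 3028 N, A_x = 2320 N, A_y = 753.5 N

ΣM about A: T·sin40°·4.3 − 2700·3.1 = 0 → T = 8370/(4.3·0.642788) = 3028.23 ≈ 3028 N.
ΣF_x = 0: A_x − T·cos40° = 0 → A_x = 3028.23 × 0.766044 = 2320 N.
ΣF_y = 0: A_y + T·sin40° − 2700 = 0 → A_y = 2700 − 3028.23 × 0.642788 = 753.5 N.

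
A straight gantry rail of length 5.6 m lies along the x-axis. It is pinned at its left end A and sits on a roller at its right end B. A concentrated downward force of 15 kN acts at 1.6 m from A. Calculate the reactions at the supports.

Moments about A: B_y·5.6 − 15·1.6 = 0 → B_y = 24/5.6 = 4.28571 ≈ 4.286 kN.
ΣF_y = 0: A_y + 4.28571 − 15 = 0 → A_y = 10.71 kN.
ΣF_x = 0: no horizontal applied forces, so A_x = 0.

A_x = 0, A_y = 10.71 kN, B_y = 4.286 kN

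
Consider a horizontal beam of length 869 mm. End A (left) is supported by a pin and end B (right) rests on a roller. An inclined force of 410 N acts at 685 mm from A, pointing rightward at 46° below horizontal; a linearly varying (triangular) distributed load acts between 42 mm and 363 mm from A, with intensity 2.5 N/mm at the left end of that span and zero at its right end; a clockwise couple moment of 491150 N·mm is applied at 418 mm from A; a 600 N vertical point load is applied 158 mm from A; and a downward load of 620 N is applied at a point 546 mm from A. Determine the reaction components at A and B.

Resultant of the triangular load: ½ × 2.5 × 321 = 401.25 N, acting at 149 mm from A (one-third of the span from the peak).
ΣM about A: B_y·869 − 410·sin46°·685 − (½·2.5·321)·149 − 491150 − 600·158 − 620·546 = 0 → B_y = 1186280/869 = 1365.11 ≈ 1365 N.
ΣF_y = 0: A_y + 1365.11 − 410·sin46° − ½·2.5·321 − 600 − 620 = 0 → A_y = 551.1 N.
ΣF_x = 0: A_x + 410·cos46° = 0 → A_x = -284.8 N.

A_x = -284.8 N, A_y = 551.1 N, B_y = 1365 N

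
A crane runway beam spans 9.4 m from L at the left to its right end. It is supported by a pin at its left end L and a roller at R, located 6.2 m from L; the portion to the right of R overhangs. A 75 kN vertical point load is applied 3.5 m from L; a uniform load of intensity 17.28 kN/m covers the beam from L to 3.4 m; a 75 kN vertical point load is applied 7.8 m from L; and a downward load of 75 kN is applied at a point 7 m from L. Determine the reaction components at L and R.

Resultant of the distributed load: 17.28 × 3.4 = 58.752 kN at 1.7 m from L.
ΣM about L: R_y·6.2 − 75·3.5 − (17.28·3.4)·1.7 − 75·7.8 − 75·7 = 0 → R_y = 1472.3784/6.2 = 237.48 ≈ 237.5 kN.
ΣF_y = 0: L_y + 237.48 − 75 − 17.28·3.4 − 75 − 75 = 0 → L_y = 46.27 kN.
ΣF_x = 0: no horizontal applied forces, so L_x = 0.

L_x = 0, L_y = 46.27 kN, R_y = 237.5 kN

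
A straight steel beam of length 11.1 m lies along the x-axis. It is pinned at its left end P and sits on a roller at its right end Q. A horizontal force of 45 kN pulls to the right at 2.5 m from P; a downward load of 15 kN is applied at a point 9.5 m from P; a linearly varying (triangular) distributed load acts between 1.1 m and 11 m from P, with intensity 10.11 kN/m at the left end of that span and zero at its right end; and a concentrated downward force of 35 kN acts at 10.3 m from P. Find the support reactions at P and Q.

P_x = -45.00 kN, P_y = 34.89 kN, Q_y = 65.15 kN

Resultant of the triangular load: ½ × 10.11 × 9.9 = 50.0445 kN, acting at 4.4 m from P (one-third of the span from the peak).
Taking moments about P: Q_y·11.1 − 15·9.5 − (½·10.11·9.9)·4.4 − 35·10.3 = 0 → Q_y = 723.1958/11.1 = 65.1528 ≈ 65.15 kN.
ΣF_y = 0: P_y + 65.1528 − 15 − ½·10.11·9.9 − 35 = 0 → P_y = 34.89 kN.
ΣF_x = 0: P_x + 45 = 0 → P_x = -45.00 kN.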